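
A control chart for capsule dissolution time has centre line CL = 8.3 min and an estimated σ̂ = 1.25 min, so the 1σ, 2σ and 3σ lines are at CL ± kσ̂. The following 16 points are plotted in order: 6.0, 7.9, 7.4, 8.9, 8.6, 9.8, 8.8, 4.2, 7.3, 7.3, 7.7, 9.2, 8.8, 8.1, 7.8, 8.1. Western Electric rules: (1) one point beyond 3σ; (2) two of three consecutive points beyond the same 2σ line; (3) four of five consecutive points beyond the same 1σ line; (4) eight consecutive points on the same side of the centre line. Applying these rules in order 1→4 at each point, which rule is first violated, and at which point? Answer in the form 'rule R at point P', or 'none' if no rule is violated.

rule 1 at point 8

Zone of each point (C = within 1σ̂, B = 1σ̂–2σ̂, A = 2σ̂–3σ̂, * = beyond 3σ̂; sign = side of CL): 1:-B, 2:-C, 3:-C, 4:+C, 5:+C, 6:+B, 7:+C, 8:-*, 9:-C, 10:-C, 11:-C, 12:+C, 13:+C, 14:-C, 15:-C, 16:-C
Rule 1 (one point beyond the 3σ limits) is satisfied at point 8.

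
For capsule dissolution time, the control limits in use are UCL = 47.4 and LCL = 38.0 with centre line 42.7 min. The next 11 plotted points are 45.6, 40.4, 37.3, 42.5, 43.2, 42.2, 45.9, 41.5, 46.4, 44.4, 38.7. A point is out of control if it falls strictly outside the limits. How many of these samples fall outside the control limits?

1

Compare each point to [38.0, 47.4]: sample 3 = 37.3 < LCL.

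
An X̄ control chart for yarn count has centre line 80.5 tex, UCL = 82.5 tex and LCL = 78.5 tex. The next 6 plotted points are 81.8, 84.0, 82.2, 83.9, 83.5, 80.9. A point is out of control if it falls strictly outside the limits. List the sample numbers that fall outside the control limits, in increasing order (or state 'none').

2, 4, 5

Compare each point to [78.5, 82.5]: sample 2 = 84.0 > UCL; sample 4 = 83.9 > UCL; sample 5 = 83.5 > UCL.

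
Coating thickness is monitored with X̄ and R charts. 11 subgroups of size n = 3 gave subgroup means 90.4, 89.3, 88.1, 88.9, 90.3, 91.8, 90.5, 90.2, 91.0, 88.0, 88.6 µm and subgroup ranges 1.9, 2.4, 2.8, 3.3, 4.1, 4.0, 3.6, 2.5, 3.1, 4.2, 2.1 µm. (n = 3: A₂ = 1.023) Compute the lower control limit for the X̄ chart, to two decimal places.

86.57

X̄̄ = (90.4 + 89.3 + 88.1 + 88.9 + 90.3 + 91.8 + 90.5 + 90.2 + 91.0 + 88.0 + 88.6) / 11 = 987.1000 / 11 = 89.7364
R̄ = (1.9 + 2.4 + 2.8 + 3.3 + 4.1 + 4.0 + 3.6 + 2.5 + 3.1 + 4.2 + 2.1) / 11 = 34.0000 / 11 = 3.0909
LCL = X̄̄ − A₂·R̄ = 89.7364 − 1.023 × 3.0909 = 86.5744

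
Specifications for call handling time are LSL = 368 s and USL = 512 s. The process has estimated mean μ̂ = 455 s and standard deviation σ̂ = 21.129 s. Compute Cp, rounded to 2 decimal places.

1.14

Cp = (USL − LSL) / (6σ̂) = (512 − 368) / (6 × 21.129) = 144.0000 / 126.7740 = 1.1359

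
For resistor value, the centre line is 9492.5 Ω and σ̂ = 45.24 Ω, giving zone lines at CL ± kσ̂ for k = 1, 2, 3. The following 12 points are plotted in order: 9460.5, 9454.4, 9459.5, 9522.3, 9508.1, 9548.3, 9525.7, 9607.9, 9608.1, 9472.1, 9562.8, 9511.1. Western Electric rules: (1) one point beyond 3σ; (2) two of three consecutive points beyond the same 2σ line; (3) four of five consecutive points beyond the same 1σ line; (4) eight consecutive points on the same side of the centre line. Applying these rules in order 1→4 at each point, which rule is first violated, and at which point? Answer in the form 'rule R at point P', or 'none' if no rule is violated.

rule 2 at point 9

Zone of each point (C = within 1σ̂, B = 1σ̂–2σ̂, A = 2σ̂–3σ̂, * = beyond 3σ̂; sign = side of CL): 1:-C, 2:-C, 3:-C, 4:+C, 5:+C, 6:+B, 7:+C, 8:+A, 9:+A, 10:-C, 11:+B, 12:+C
Rule 2 (two of three consecutive points beyond the same 2σ limit) is satisfied at point 9.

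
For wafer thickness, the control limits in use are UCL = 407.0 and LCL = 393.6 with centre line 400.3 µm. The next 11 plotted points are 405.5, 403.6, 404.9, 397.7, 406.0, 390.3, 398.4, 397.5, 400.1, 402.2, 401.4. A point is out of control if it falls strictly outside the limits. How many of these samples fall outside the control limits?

1

Compare each point to [393.6, 407.0]: sample 6 = 390.3 < LCL.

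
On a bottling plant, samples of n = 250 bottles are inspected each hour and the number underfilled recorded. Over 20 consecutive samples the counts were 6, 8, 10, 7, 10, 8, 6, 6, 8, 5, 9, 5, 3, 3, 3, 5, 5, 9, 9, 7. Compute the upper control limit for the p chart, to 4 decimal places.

0.0568

p̄ = Σdᵢ / (k·n) = 132 / (20 × 250) = 0.02640
UCL = p̄ + 3·√(p̄(1−p̄)/n) = 0.02640 + 3 × √(0.02640×0.97360/250) = 0.02640 + 3 × 0.01014 = 0.05682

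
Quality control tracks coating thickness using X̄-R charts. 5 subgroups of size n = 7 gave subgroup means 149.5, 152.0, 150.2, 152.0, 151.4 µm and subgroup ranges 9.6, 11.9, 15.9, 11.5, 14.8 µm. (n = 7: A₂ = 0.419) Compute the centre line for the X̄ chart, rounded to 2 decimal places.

X̄̄ = (149.5 + 152.0 + 150.2 + 152.0 + 151.4) / 5 = 755.1000 / 5 = 151.0200
CL = X̄̄ = 151.0200

151.02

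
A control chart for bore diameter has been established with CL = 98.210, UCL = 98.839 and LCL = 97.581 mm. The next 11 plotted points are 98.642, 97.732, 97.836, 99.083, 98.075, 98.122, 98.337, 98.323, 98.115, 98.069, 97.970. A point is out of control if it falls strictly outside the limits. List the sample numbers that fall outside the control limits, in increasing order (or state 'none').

4

Compare each point to [97.581, 98.839]: sample 4 = 99.083 > UCL.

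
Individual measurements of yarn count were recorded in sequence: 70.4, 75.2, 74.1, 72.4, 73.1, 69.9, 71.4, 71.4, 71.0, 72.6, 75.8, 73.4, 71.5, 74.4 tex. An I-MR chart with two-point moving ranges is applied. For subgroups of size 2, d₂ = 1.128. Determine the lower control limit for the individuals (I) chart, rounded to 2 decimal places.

67.42

X̄ = (70.4 + 75.2 + 74.1 + 72.4 + 73.1 + 69.9 + 71.4 + 71.4 + 71.0 + 72.6 + 75.8 + 73.4 + 71.5 + 74.4) / 14 = 72.6143
Moving ranges: 4.8, 1.1, 1.7, 0.7, 3.2, 1.5, 0.0, 0.4, 1.6, 3.2, 2.4, 1.9, 2.9; M̄R̄ = 25.4000 / 13 = 1.9538
LCL = X̄ − 3·M̄R̄/d₂ = 72.6143 − 3 × 1.9538 / 1.128 = 67.4179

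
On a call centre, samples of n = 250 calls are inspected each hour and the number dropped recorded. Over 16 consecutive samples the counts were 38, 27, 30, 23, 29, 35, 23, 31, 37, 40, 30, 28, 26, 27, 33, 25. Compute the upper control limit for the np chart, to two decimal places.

45.57

p̄ = Σdᵢ / (k·n) = 482 / (16 × 250) = 0.12050
UCL = np̄ + 3·√(np̄(1−p̄)) = 30.1250 + 3 × √(30.1250×0.87950) = 30.1250 + 3 × 5.1473 = 45.5670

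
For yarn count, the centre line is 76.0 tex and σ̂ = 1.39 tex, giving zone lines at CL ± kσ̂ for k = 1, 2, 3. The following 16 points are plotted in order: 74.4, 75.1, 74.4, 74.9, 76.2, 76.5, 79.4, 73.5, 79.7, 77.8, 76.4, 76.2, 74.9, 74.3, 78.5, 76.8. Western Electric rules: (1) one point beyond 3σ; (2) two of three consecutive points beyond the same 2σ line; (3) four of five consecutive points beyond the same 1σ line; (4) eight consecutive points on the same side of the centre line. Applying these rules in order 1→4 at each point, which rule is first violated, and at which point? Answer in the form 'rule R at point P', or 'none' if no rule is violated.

rule 2 at point 9

Zone of each point (C = within 1σ̂, B = 1σ̂–2σ̂, A = 2σ̂–3σ̂, * = beyond 3σ̂; sign = side of CL): 1:-B, 2:-C, 3:-B, 4:-C, 5:+C, 6:+C, 7:+A, 8:-B, 9:+A, 10:+B, 11:+C, 12:+C, 13:-C, 14:-B, 15:+B, 16:+C
Rule 2 (two of three consecutive points beyond the same 2σ limit) is satisfied at point 9.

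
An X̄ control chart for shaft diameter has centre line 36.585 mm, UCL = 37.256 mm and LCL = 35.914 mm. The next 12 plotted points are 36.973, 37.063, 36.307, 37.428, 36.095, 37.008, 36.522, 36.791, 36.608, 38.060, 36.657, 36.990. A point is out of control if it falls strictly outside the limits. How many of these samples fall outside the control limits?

2

Compare each point to [35.914, 37.256]: sample 4 = 37.428 > UCL; sample 10 = 38.060 > UCL.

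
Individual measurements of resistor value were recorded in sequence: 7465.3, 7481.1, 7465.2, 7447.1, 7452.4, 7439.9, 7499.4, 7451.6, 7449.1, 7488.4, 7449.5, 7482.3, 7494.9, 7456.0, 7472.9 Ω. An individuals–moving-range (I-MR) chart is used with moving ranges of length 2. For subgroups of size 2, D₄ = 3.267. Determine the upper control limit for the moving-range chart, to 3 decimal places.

Moving ranges: 15.8, 15.9, 18.1, 5.3, 12.5, 59.5, 47.8, 2.5, 39.3, 38.9, 32.8, 12.6, 38.9, 16.9; M̄R̄ = 356.8000 / 14 = 25.4857
UCL_MR = D₄·M̄R̄ = 3.267 × 25.4857 = 83.2618

83.262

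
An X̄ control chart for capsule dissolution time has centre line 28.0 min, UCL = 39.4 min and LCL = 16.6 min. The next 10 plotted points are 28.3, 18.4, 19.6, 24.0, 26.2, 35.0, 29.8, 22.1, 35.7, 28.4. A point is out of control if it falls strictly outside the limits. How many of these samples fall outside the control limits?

0

All 10 points lie within [16.6, 39.4].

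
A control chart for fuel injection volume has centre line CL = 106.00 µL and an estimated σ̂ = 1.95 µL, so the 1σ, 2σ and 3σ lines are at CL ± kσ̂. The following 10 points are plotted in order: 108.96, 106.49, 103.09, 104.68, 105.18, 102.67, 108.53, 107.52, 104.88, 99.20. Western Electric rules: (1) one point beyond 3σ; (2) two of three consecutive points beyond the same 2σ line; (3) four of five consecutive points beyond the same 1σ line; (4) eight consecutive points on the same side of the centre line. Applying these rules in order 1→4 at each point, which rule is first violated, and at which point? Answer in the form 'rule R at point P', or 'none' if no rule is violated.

rule 1 at point 10

Zone of each point (C = within 1σ̂, B = 1σ̂–2σ̂, A = 2σ̂–3σ̂, * = beyond 3σ̂; sign = side of CL): 1:+B, 2:+C, 3:-B, 4:-C, 5:-C, 6:-B, 7:+B, 8:+C, 9:-C, 10:-*
Rule 1 (one point beyond the 3σ limits) is satisfied at point 10.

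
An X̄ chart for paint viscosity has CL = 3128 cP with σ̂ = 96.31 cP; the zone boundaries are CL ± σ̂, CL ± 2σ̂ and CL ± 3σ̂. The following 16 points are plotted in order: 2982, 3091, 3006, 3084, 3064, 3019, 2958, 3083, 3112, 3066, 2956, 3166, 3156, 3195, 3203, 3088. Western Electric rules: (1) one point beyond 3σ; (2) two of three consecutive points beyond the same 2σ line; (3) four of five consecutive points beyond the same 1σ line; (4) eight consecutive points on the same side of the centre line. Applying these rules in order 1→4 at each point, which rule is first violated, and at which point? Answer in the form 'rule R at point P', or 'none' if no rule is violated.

rule 4 at point 8

Zone of each point (C = within 1σ̂, B = 1σ̂–2σ̂, A = 2σ̂–3σ̂, * = beyond 3σ̂; sign = side of CL): 1:-B, 2:-C, 3:-B, 4:-C, 5:-C, 6:-B, 7:-B, 8:-C, 9:-C, 10:-C, 11:-B, 12:+C, 13:+C, 14:+C, 15:+C, 16:-C
Rule 4 (eight consecutive points on the same side of the centre line) is satisfied at point 8.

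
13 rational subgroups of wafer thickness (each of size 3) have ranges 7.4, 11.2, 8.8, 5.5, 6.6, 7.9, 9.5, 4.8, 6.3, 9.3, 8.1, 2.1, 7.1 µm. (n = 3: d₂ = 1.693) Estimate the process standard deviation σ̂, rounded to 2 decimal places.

R̄ = (7.4 + 11.2 + 8.8 + 5.5 + 6.6 + 7.9 + 9.5 + 4.8 + 6.3 + 9.3 + 8.1 + 2.1 + 7.1) / 13 = 7.2769
σ̂ = R̄ / d₂ = 7.2769 / 1.693 = 4.2982

4.30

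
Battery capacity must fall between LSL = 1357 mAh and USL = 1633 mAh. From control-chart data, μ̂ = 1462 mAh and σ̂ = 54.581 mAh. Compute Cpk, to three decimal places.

Cpu = (USL − μ̂) / (3σ̂) = (1633 − 1462) / (3 × 54.581) = 1.0443; Cpl = (μ̂ − LSL) / (3σ̂) = (1462 − 1357) / (3 × 54.581) = 0.6412; Cpk = min(Cpu, Cpl) = 0.6412

0.641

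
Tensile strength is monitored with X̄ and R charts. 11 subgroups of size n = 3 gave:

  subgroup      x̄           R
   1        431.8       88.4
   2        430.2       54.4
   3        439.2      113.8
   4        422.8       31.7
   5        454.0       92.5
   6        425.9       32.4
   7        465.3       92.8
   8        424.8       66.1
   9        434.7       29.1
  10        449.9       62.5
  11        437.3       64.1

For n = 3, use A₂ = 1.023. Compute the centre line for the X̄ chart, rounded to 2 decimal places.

X̄̄ = (431.8 + 430.2 + 439.2 + 422.8 + 454.0 + 425.9 + 465.3 + 424.8 + 434.7 + 449.9 + 437.3) / 11 = 4815.9000 / 11 = 437.8091
CL = X̄̄ = 437.8091

437.81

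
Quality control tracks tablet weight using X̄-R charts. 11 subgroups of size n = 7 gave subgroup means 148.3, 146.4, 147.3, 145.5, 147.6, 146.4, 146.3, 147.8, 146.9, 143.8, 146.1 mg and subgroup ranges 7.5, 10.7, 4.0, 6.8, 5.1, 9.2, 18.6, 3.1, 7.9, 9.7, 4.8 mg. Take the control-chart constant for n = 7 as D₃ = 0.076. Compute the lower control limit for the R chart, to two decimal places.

R̄ = (7.5 + 10.7 + 4.0 + 6.8 + 5.1 + 9.2 + 18.6 + 3.1 + 7.9 + 9.7 + 4.8) / 11 = 87.4000 / 11 = 7.9455
LCL_R = D₃·R̄ = 0.076 × 7.9455 = 0.6039

0.60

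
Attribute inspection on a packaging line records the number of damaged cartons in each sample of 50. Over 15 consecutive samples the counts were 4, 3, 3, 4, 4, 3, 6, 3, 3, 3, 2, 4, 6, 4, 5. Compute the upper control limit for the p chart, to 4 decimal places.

p̄ = Σdᵢ / (k·n) = 57 / (15 × 50) = 0.07600
UCL = p̄ + 3·√(p̄(1−p̄)/n) = 0.07600 + 3 × √(0.07600×0.92400/50) = 0.07600 + 3 × 0.03748 = 0.18843

0.1884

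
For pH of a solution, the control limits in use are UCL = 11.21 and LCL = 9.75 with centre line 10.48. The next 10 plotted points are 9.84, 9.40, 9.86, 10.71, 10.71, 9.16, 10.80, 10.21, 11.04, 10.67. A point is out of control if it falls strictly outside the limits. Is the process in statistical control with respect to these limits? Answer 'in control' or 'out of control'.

out of control

Compare each point to [9.75, 11.21]: sample 2 = 9.40 < LCL; sample 6 = 9.16 < LCL.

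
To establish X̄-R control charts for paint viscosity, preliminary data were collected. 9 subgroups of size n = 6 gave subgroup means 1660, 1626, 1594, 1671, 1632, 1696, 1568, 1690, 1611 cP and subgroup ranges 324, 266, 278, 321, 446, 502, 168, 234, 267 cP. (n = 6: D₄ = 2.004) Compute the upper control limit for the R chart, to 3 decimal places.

R̄ = (324 + 266 + 278 + 321 + 446 + 502 + 168 + 234 + 267) / 9 = 2806.0000 / 9 = 311.7778
UCL_R = D₄·R̄ = 2.004 × 311.7778 = 624.8027

624.803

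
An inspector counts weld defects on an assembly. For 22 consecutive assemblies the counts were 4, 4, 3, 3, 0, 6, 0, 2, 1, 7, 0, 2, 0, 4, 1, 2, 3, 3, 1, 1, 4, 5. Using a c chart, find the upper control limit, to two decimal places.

7.33

c̄ = (4 + 4 + 3 + 3 + 0 + 6 + 0 + 2 + 1 + 7 + 0 + 2 + 0 + 4 + 1 + 2 + 3 + 3 + 1 + 1 + 4 + 5) / 22 = 56 / 22 = 2.5455
UCL = c̄ + 3√c̄ = 2.5455 + 3 × √2.5455 = 2.5455 + 3 × 1.5954 = 7.3318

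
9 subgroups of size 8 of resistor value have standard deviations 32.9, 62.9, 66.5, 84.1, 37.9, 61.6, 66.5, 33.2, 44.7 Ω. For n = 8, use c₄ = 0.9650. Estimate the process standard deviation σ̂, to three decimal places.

56.454

s̄ = (32.9 + 62.9 + 66.5 + 84.1 + 37.9 + 61.6 + 66.5 + 33.2 + 44.7) / 9 = 54.4778
σ̂ = s̄ / c₄ = 54.4778 / 0.9650 = 56.4537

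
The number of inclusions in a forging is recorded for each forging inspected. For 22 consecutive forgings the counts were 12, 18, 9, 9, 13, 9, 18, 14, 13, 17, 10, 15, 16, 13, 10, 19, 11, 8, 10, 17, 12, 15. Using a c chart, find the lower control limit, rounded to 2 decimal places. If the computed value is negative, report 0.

c̄ = (12 + 18 + 9 + 9 + 13 + 9 + 18 + 14 + 13 + 17 + 10 + 15 + 16 + 13 + 10 + 19 + 11 + 8 + 10 + 17 + 12 + 15) / 22 = 288 / 22 = 13.0909
LCL = c̄ − 3√c̄ = 13.0909 − 3 × 3.6181 = 2.2365

2.24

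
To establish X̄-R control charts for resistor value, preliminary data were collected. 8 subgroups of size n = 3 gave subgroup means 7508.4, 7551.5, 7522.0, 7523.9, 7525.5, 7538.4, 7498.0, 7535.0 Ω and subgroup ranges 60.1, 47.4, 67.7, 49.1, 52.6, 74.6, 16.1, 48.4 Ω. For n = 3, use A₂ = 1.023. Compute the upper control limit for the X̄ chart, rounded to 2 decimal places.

7578.53

X̄̄ = (7508.4 + 7551.5 + 7522.0 + 7523.9 + 7525.5 + 7538.4 + 7498.0 + 7535.0) / 8 = 60202.7000 / 8 = 7525.3375
R̄ = (60.1 + 47.4 + 67.7 + 49.1 + 52.6 + 74.6 + 16.1 + 48.4) / 8 = 416.0000 / 8 = 52.0000
UCL = X̄̄ + A₂·R̄ = 7525.3375 + 1.023 × 52.0000 = 7578.5335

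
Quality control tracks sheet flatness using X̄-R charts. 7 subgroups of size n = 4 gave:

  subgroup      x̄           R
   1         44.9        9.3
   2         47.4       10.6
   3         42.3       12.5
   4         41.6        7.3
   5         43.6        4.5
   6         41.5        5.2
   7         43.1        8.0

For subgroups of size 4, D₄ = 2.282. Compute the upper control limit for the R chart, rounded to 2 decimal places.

R̄ = (9.3 + 10.6 + 12.5 + 7.3 + 4.5 + 5.2 + 8.0) / 7 = 57.4000 / 7 = 8.2000
UCL_R = D₄·R̄ = 2.282 × 8.2000 = 18.7124

18.71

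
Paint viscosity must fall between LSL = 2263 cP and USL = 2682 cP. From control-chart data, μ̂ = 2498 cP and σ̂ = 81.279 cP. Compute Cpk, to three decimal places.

0.755

Cpu = (USL − μ̂) / (3σ̂) = (2682 − 2498) / (3 × 81.279) = 0.7546; Cpl = (μ̂ − LSL) / (3σ̂) = (2498 − 2263) / (3 × 81.279) = 0.9638; Cpk = min(Cpu, Cpl) = 0.7546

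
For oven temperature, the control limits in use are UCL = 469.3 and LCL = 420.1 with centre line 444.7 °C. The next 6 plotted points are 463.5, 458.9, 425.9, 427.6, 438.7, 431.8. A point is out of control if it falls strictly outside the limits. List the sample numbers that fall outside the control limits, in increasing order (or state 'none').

none

All 6 points lie within [420.1, 469.3].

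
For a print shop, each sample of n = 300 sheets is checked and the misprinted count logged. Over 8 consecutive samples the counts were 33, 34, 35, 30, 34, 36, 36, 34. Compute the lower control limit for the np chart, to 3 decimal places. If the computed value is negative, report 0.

17.528

p̄ = Σdᵢ / (k·n) = 272 / (8 × 300) = 0.11333
LCL = np̄ − 3·√(np̄(1−p̄)) = 34.0000 − 3 × 5.4906 = 17.5282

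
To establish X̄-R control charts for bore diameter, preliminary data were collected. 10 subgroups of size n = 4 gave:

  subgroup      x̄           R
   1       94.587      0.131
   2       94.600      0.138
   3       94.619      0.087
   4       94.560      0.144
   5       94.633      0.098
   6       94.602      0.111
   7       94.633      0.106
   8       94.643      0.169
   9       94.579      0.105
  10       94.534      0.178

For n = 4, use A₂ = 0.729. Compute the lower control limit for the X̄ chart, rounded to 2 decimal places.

94.51

X̄̄ = (94.587 + 94.600 + 94.619 + 94.560 + 94.633 + 94.602 + 94.633 + 94.643 + 94.579 + 94.534) / 10 = 945.9900 / 10 = 94.5990
R̄ = (0.131 + 0.138 + 0.087 + 0.144 + 0.098 + 0.111 + 0.106 + 0.169 + 0.105 + 0.178) / 10 = 1.2670 / 10 = 0.1267
LCL = X̄̄ − A₂·R̄ = 94.5990 − 0.729 × 0.1267 = 94.5066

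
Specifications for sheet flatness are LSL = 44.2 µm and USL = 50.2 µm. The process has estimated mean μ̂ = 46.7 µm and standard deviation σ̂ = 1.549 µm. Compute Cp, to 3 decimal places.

Cp = (USL − LSL) / (6σ̂) = (50.2 − 44.2) / (6 × 1.549) = 6.0000 / 9.2940 = 0.6456

0.646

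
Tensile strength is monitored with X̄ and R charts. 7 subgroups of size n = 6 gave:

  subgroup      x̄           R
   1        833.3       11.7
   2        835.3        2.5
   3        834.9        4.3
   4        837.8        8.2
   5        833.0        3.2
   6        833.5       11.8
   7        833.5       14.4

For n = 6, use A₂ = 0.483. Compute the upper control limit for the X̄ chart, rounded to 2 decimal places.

838.34

X̄̄ = (833.3 + 835.3 + 834.9 + 837.8 + 833.0 + 833.5 + 833.5) / 7 = 5841.3000 / 7 = 834.4714
R̄ = (11.7 + 2.5 + 4.3 + 8.2 + 3.2 + 11.8 + 14.4) / 7 = 56.1000 / 7 = 8.0143
UCL = X̄̄ + A₂·R̄ = 834.4714 + 0.483 × 8.0143 = 838.3423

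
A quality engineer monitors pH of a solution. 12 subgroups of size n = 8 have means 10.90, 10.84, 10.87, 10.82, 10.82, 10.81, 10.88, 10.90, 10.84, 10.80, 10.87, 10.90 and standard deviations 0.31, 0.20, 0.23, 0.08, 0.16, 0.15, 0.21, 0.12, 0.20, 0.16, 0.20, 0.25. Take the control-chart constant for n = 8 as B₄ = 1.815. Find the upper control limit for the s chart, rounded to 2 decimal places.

s̄ = (0.31 + 0.20 + 0.23 + 0.08 + 0.16 + 0.15 + 0.21 + 0.12 + 0.20 + 0.16 + 0.20 + 0.25) / 12 = 0.1892
UCL_s = B₄·s̄ = 1.815 × 0.1892 = 0.3433

0.34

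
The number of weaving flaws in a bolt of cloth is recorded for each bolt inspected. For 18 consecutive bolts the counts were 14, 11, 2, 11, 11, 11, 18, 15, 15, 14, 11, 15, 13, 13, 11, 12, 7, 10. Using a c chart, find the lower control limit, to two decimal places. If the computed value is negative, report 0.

1.54

c̄ = (14 + 11 + 2 + 11 + 11 + 11 + 18 + 15 + 15 + 14 + 11 + 15 + 13 + 13 + 11 + 12 + 7 + 10) / 18 = 214 / 18 = 11.8889
LCL = c̄ − 3√c̄ = 11.8889 − 3 × 3.4480 = 1.5448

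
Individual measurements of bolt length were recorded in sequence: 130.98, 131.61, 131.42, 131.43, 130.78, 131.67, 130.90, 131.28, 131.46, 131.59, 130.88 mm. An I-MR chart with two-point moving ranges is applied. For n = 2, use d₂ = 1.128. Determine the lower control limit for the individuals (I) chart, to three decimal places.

130.065

X̄ = (130.98 + 131.61 + 131.42 + 131.43 + 130.78 + 131.67 + 130.90 + 131.28 + 131.46 + 131.59 + 130.88) / 11 = 131.2727
Moving ranges: 0.63, 0.19, 0.01, 0.65, 0.89, 0.77, 0.38, 0.18, 0.13, 0.71; M̄R̄ = 4.5400 / 10 = 0.4540
LCL = X̄ − 3·M̄R̄/d₂ = 131.2727 − 3 × 0.4540 / 1.128 = 130.0653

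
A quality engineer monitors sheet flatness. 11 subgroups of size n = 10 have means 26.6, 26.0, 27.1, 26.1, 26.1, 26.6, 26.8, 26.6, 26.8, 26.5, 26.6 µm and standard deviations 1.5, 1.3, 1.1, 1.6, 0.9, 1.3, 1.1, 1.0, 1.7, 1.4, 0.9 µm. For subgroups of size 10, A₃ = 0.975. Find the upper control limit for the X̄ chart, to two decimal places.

X̄̄ = (26.6 + 26.0 + 27.1 + 26.1 + 26.1 + 26.6 + 26.8 + 26.6 + 26.8 + 26.5 + 26.6) / 11 = 26.5273
s̄ = (1.5 + 1.3 + 1.1 + 1.6 + 0.9 + 1.3 + 1.1 + 1.0 + 1.7 + 1.4 + 0.9) / 11 = 1.2545
UCL = X̄̄ + A₃·s̄ = 26.5273 + 0.975 × 1.2545 = 27.7505

27.75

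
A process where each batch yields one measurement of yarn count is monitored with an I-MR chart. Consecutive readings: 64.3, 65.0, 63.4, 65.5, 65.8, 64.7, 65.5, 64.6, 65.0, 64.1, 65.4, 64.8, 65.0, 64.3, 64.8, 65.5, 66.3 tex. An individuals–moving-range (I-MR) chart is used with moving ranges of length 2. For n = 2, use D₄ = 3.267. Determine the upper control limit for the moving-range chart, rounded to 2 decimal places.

Moving ranges: 0.7, 1.6, 2.1, 0.3, 1.1, 0.8, 0.9, 0.4, 0.9, 1.3, 0.6, 0.2, 0.7, 0.5, 0.7, 0.8; M̄R̄ = 13.6000 / 16 = 0.8500
UCL_MR = D₄·M̄R̄ = 3.267 × 0.8500 = 2.7769

2.78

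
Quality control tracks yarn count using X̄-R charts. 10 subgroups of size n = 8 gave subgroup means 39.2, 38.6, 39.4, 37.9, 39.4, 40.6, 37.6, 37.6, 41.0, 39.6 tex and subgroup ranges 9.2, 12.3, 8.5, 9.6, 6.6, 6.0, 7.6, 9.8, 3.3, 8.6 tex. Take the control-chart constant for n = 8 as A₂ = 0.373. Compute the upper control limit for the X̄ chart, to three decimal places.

X̄̄ = (39.2 + 38.6 + 39.4 + 37.9 + 39.4 + 40.6 + 37.6 + 37.6 + 41.0 + 39.6) / 10 = 390.9000 / 10 = 39.0900
R̄ = (9.2 + 12.3 + 8.5 + 9.6 + 6.6 + 6.0 + 7.6 + 9.8 + 3.3 + 8.6) / 10 = 81.5000 / 10 = 8.1500
UCL = X̄̄ + A₂·R̄ = 39.0900 + 0.373 × 8.1500 = 42.1299

42.130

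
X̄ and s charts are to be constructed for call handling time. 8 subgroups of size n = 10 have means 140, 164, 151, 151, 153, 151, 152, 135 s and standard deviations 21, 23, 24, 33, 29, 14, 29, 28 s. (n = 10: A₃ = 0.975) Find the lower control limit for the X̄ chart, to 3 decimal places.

125.128

X̄̄ = (140 + 164 + 151 + 151 + 153 + 151 + 152 + 135) / 8 = 149.6250
s̄ = (21 + 23 + 24 + 33 + 29 + 14 + 29 + 28) / 8 = 25.1250
LCL = X̄̄ − A₃·s̄ = 149.6250 − 0.975 × 25.1250 = 125.1281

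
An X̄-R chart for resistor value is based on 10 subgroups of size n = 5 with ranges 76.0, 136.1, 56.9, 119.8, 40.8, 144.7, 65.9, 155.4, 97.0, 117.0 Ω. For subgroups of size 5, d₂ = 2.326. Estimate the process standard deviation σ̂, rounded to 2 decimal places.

43.40

R̄ = (76.0 + 136.1 + 56.9 + 119.8 + 40.8 + 144.7 + 65.9 + 155.4 + 97.0 + 117.0) / 10 = 100.9600
σ̂ = R̄ / d₂ = 100.9600 / 2.326 = 43.4050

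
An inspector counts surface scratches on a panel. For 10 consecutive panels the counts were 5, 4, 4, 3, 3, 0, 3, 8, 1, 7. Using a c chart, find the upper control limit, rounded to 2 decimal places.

9.65

c̄ = (5 + 4 + 4 + 3 + 3 + 0 + 3 + 8 + 1 + 7) / 10 = 38 / 10 = 3.8000
UCL = c̄ + 3√c̄ = 3.8000 + 3 × √3.8000 = 3.8000 + 3 × 1.9494 = 9.6481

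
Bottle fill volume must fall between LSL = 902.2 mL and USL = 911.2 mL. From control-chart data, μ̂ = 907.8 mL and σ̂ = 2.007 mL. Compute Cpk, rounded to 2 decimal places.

Cpu = (USL − μ̂) / (3σ̂) = (911.2 − 907.8) / (3 × 2.007) = 0.5647; Cpl = (μ̂ − LSL) / (3σ̂) = (907.8 − 902.2) / (3 × 2.007) = 0.9301; Cpk = min(Cpu, Cpl) = 0.5647

0.56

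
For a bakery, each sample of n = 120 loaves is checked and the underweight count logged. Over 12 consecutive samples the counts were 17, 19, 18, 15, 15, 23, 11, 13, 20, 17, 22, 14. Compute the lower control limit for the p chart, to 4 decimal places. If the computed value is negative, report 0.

p̄ = Σdᵢ / (k·n) = 204 / (12 × 120) = 0.14167
LCL = p̄ − 3·√(p̄(1−p̄)/n) = 0.14167 − 3 × 0.03183 = 0.04617

0.0462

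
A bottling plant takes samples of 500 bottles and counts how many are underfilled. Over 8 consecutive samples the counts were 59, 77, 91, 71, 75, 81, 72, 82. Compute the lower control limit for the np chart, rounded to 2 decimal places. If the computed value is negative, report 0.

p̄ = Σdᵢ / (k·n) = 608 / (8 × 500) = 0.15200
LCL = np̄ − 3·√(np̄(1−p̄)) = 76.0000 − 3 × 8.0280 = 51.9161

51.92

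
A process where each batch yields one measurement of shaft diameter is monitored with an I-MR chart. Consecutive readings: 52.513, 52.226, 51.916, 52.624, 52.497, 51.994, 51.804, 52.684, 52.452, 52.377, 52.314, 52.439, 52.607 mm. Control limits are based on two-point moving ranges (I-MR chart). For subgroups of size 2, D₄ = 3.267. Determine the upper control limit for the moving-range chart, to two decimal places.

1.00

Moving ranges: 0.287, 0.310, 0.708, 0.127, 0.503, 0.190, 0.880, 0.232, 0.075, 0.063, 0.125, 0.168; M̄R̄ = 3.6680 / 12 = 0.3057
UCL_MR = D₄·M̄R̄ = 3.267 × 0.3057 = 0.9986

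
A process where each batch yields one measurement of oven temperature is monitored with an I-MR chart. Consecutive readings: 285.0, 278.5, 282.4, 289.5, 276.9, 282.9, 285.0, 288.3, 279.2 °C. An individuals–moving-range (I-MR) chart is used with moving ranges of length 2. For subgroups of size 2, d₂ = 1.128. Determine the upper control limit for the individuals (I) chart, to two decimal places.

X̄ = (285.0 + 278.5 + 282.4 + 289.5 + 276.9 + 282.9 + 285.0 + 288.3 + 279.2) / 9 = 283.0778
Moving ranges: 6.5, 3.9, 7.1, 12.6, 6.0, 2.1, 3.3, 9.1; M̄R̄ = 50.6000 / 8 = 6.3250
UCL = X̄ + 3·M̄R̄/d₂ = 283.0778 + 3 × 6.3250 / 1.128 = 299.8996

299.90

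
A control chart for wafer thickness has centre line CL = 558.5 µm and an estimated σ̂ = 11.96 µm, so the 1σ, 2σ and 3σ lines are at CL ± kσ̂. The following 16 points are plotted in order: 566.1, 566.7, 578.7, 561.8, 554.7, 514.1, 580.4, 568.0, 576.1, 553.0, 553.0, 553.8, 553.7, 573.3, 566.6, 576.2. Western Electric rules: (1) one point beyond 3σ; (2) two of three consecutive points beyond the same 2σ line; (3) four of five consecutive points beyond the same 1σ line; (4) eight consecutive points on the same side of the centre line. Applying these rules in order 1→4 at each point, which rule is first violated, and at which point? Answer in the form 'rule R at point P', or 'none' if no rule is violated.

rule 1 at point 6

Zone of each point (C = within 1σ̂, B = 1σ̂–2σ̂, A = 2σ̂–3σ̂, * = beyond 3σ̂; sign = side of CL): 1:+C, 2:+C, 3:+B, 4:+C, 5:-C, 6:-*, 7:+B, 8:+C, 9:+B, 10:-C, 11:-C, 12:-C, 13:-C, 14:+B, 15:+C, 16:+B
Rule 1 (one point beyond the 3σ limits) is satisfied at point 6.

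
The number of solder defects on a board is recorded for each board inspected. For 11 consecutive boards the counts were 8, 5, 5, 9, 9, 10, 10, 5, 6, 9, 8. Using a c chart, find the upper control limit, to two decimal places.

15.93

c̄ = (8 + 5 + 5 + 9 + 9 + 10 + 10 + 5 + 6 + 9 + 8) / 11 = 84 / 11 = 7.6364
UCL = c̄ + 3√c̄ = 7.6364 + 3 × √7.6364 = 7.6364 + 3 × 2.7634 = 15.9266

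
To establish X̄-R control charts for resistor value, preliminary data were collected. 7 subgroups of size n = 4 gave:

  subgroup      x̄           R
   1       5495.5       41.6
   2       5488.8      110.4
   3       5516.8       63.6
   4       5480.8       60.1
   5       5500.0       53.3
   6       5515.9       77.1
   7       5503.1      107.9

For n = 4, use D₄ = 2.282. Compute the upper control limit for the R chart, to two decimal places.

R̄ = (41.6 + 110.4 + 63.6 + 60.1 + 53.3 + 77.1 + 107.9) / 7 = 514.0000 / 7 = 73.4286
UCL_R = D₄·R̄ = 2.282 × 73.4286 = 167.5640

167.56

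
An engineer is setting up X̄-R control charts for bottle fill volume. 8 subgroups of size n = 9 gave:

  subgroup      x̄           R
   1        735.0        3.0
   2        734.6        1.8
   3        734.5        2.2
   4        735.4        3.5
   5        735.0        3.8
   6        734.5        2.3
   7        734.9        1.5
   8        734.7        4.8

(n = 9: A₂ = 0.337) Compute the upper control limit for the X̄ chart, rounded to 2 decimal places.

X̄̄ = (735.0 + 734.6 + 734.5 + 735.4 + 735.0 + 734.5 + 734.9 + 734.7) / 8 = 5878.6000 / 8 = 734.8250
R̄ = (3.0 + 1.8 + 2.2 + 3.5 + 3.8 + 2.3 + 1.5 + 4.8) / 8 = 22.9000 / 8 = 2.8625
UCL = X̄̄ + A₂·R̄ = 734.8250 + 0.337 × 2.8625 = 735.7897

735.79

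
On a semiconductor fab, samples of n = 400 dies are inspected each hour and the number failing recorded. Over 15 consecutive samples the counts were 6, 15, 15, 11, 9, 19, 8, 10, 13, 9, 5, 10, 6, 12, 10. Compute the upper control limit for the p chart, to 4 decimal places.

0.0504

p̄ = Σdᵢ / (k·n) = 158 / (15 × 400) = 0.02633
UCL = p̄ + 3·√(p̄(1−p̄)/n) = 0.02633 + 3 × √(0.02633×0.97367/400) = 0.02633 + 3 × 0.00801 = 0.05035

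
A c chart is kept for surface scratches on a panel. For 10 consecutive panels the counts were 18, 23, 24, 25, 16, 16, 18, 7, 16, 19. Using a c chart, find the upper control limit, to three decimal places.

c̄ = (18 + 23 + 24 + 25 + 16 + 16 + 18 + 7 + 16 + 19) / 10 = 182 / 10 = 18.2000
UCL = c̄ + 3√c̄ = 18.2000 + 3 × √18.2000 = 18.2000 + 3 × 4.2661 = 30.9984

30.998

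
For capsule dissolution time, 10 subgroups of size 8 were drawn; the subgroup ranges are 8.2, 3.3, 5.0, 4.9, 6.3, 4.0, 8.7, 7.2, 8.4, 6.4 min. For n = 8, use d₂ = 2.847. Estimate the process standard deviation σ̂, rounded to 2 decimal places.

2.19

R̄ = (8.2 + 3.3 + 5.0 + 4.9 + 6.3 + 4.0 + 8.7 + 7.2 + 8.4 + 6.4) / 10 = 6.2400
σ̂ = R̄ / d₂ = 6.2400 / 2.847 = 2.1918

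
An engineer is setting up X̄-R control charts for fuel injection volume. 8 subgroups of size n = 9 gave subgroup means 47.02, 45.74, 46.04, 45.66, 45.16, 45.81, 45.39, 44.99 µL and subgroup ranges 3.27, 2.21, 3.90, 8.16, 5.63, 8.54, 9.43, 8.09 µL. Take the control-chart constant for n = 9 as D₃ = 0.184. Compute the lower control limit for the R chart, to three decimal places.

R̄ = (3.27 + 2.21 + 3.90 + 8.16 + 5.63 + 8.54 + 9.43 + 8.09) / 8 = 49.2300 / 8 = 6.1537
LCL_R = D₃·R̄ = 0.184 × 6.1537 = 1.1323

1.132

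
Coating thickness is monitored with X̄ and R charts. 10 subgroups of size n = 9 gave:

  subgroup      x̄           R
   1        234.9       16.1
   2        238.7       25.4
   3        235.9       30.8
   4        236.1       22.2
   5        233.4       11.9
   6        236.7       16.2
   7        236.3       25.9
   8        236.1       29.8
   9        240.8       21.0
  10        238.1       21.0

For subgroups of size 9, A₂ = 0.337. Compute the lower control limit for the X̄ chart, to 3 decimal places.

X̄̄ = (234.9 + 238.7 + 235.9 + 236.1 + 233.4 + 236.7 + 236.3 + 236.1 + 240.8 + 238.1) / 10 = 2367.0000 / 10 = 236.7000
R̄ = (16.1 + 25.4 + 30.8 + 22.2 + 11.9 + 16.2 + 25.9 + 29.8 + 21.0 + 21.0) / 10 = 220.3000 / 10 = 22.0300
LCL = X̄̄ − A₂·R̄ = 236.7000 − 0.337 × 22.0300 = 229.2759

229.276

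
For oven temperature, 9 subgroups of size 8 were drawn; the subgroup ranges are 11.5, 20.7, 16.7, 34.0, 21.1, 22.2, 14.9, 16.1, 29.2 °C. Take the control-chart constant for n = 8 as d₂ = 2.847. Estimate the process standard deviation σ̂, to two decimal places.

R̄ = (11.5 + 20.7 + 16.7 + 34.0 + 21.1 + 22.2 + 14.9 + 16.1 + 29.2) / 9 = 20.7111
σ̂ = R̄ / d₂ = 20.7111 / 2.847 = 7.2747

7.27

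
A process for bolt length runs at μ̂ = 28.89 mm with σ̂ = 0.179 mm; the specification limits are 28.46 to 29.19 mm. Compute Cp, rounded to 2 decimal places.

0.68

Cp = (USL − LSL) / (6σ̂) = (29.19 − 28.46) / (6 × 0.179) = 0.7300 / 1.0740 = 0.6797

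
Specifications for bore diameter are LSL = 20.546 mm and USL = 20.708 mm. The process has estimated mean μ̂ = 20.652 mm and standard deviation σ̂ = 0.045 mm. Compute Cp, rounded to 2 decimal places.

0.60

Cp = (USL − LSL) / (6σ̂) = (20.708 − 20.546) / (6 × 0.045) = 0.1620 / 0.2700 = 0.6000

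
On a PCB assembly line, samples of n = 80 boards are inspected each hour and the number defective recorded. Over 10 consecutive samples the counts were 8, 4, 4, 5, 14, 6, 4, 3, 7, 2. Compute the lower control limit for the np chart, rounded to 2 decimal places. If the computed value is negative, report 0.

0.00

p̄ = Σdᵢ / (k·n) = 57 / (10 × 80) = 0.07125
LCL = np̄ − 3·√(np̄(1−p̄)) = 5.7000 − 3 × 2.3008 = -1.2025 → 0 (negative, so LCL = 0)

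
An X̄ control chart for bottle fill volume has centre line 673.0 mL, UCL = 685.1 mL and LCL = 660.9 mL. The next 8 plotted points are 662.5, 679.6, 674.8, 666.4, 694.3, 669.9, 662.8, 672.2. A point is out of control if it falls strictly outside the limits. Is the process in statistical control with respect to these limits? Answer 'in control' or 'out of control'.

Compare each point to [660.9, 685.1]: sample 5 = 694.3 > UCL.

out of control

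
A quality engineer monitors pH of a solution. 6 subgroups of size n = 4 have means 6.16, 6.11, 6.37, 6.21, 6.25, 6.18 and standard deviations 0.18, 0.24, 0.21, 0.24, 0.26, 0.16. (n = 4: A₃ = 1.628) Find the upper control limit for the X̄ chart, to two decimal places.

X̄̄ = (6.16 + 6.11 + 6.37 + 6.21 + 6.25 + 6.18) / 6 = 6.2133
s̄ = (0.18 + 0.24 + 0.21 + 0.24 + 0.26 + 0.16) / 6 = 0.2150
UCL = X̄̄ + A₃·s̄ = 6.2133 + 1.628 × 0.2150 = 6.5634

6.56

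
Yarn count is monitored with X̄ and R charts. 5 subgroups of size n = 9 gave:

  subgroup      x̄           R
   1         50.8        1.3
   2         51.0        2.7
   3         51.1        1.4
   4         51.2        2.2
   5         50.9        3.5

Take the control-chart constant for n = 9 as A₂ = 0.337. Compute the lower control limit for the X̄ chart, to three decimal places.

X̄̄ = (50.8 + 51.0 + 51.1 + 51.2 + 50.9) / 5 = 255.0000 / 5 = 51.0000
R̄ = (1.3 + 2.7 + 1.4 + 2.2 + 3.5) / 5 = 11.1000 / 5 = 2.2200
LCL = X̄̄ − A₂·R̄ = 51.0000 − 0.337 × 2.2200 = 50.2519

50.252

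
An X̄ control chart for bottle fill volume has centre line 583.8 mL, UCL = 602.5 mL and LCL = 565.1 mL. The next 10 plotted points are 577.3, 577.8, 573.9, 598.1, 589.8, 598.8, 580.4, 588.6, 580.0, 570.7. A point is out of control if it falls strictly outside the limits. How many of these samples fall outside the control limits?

0

All 10 points lie within [565.1, 602.5].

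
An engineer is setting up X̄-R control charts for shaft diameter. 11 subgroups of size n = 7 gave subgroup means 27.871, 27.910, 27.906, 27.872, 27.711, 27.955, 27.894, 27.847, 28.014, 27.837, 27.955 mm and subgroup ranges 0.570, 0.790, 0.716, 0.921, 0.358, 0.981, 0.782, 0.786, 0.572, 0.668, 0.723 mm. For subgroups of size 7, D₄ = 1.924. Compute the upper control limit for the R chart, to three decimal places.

R̄ = (0.570 + 0.790 + 0.716 + 0.921 + 0.358 + 0.981 + 0.782 + 0.786 + 0.572 + 0.668 + 0.723) / 11 = 7.8670 / 11 = 0.7152
UCL_R = D₄·R̄ = 1.924 × 0.7152 = 1.3760

1.376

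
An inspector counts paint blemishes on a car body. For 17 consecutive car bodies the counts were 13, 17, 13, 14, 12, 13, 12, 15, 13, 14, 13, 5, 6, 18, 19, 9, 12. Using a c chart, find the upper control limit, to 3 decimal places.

c̄ = (13 + 17 + 13 + 14 + 12 + 13 + 12 + 15 + 13 + 14 + 13 + 5 + 6 + 18 + 19 + 9 + 12) / 17 = 218 / 17 = 12.8235
UCL = c̄ + 3√c̄ = 12.8235 + 3 × √12.8235 = 12.8235 + 3 × 3.5810 = 23.5665

23.567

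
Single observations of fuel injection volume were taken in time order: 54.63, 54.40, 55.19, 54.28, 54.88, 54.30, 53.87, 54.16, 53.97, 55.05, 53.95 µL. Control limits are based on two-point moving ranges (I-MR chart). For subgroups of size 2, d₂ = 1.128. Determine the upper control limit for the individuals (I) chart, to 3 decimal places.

X̄ = (54.63 + 54.40 + 55.19 + 54.28 + 54.88 + 54.30 + 53.87 + 54.16 + 53.97 + 55.05 + 53.95) / 11 = 54.4255
Moving ranges: 0.23, 0.79, 0.91, 0.60, 0.58, 0.43, 0.29, 0.19, 1.08, 1.10; M̄R̄ = 6.2000 / 10 = 0.6200
UCL = X̄ + 3·M̄R̄/d₂ = 54.4255 + 3 × 0.6200 / 1.128 = 56.0744

56.074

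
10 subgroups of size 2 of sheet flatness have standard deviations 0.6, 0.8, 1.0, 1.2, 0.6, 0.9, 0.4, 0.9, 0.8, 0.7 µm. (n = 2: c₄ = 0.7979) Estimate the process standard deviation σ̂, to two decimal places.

0.99

s̄ = (0.6 + 0.8 + 1.0 + 1.2 + 0.6 + 0.9 + 0.4 + 0.9 + 0.8 + 0.7) / 10 = 0.7900
σ̂ = s̄ / c₄ = 0.7900 / 0.7979 = 0.9901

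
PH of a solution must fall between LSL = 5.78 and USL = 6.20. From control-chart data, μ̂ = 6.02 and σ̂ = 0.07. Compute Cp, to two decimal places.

Cp = (USL − LSL) / (6σ̂) = (6.20 − 5.78) / (6 × 0.07) = 0.4200 / 0.4200 = 1.0000

1.00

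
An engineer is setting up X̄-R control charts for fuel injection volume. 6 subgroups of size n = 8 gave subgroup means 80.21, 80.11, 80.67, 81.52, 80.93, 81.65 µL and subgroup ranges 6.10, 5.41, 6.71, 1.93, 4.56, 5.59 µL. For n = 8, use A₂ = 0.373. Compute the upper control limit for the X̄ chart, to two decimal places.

X̄̄ = (80.21 + 80.11 + 80.67 + 81.52 + 80.93 + 81.65) / 6 = 485.0900 / 6 = 80.8483
R̄ = (6.10 + 5.41 + 6.71 + 1.93 + 4.56 + 5.59) / 6 = 30.3000 / 6 = 5.0500
UCL = X̄̄ + A₂·R̄ = 80.8483 + 0.373 × 5.0500 = 82.7320

82.73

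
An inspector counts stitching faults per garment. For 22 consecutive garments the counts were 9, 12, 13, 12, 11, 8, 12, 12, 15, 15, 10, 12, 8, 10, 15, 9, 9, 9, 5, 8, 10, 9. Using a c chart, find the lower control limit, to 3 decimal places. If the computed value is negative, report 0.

c̄ = (9 + 12 + 13 + 12 + 11 + 8 + 12 + 12 + 15 + 15 + 10 + 12 + 8 + 10 + 15 + 9 + 9 + 9 + 5 + 8 + 10 + 9) / 22 = 233 / 22 = 10.5909
LCL = c̄ − 3√c̄ = 10.5909 − 3 × 3.2544 = 0.8278

0.828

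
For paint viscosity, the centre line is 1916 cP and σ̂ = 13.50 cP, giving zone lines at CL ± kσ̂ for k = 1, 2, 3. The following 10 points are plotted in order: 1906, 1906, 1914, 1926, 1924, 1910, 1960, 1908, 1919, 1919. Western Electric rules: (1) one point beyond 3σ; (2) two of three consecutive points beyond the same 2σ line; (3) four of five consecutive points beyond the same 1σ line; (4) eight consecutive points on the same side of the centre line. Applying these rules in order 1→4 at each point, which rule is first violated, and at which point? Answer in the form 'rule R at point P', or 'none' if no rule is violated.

Zone of each point (C = within 1σ̂, B = 1σ̂–2σ̂, A = 2σ̂–3σ̂, * = beyond 3σ̂; sign = side of CL): 1:-C, 2:-C, 3:-C, 4:+C, 5:+C, 6:-C, 7:+*, 8:-C, 9:+C, 10:+C
Rule 1 (one point beyond the 3σ limits) is satisfied at point 7.

rule 1 at point 7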